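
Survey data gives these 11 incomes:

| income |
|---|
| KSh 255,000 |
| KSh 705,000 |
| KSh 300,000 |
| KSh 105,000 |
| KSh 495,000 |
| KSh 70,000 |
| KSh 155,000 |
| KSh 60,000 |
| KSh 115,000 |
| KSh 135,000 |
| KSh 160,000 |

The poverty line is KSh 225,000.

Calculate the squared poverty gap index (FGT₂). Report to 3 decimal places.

Incomes under z: KSh 60,000, KSh 70,000, KSh 105,000, KSh 115,000, KSh 135,000, KSh 155,000, KSh 160,000 (q = 7 of N = 11).
Gap ratios (z−y)/z: (225000−60000)/225000 = 0.7333; (225000−70000)/225000 = 0.6889; (225000−105000)/225000 = 0.5333; (225000−115000)/225000 = 0.4889; (225000−135000)/225000 = 0.4000; (225000−155000)/225000 = 0.3111; (225000−160000)/225000 = 0.2889.
Squared: 0.5378; 0.4746; 0.2844; 0.2390; 0.1600; 0.0968; 0.0835.
Sum = 1.876049; P₂ = 1.876049 / 11 = 0.171.

0.171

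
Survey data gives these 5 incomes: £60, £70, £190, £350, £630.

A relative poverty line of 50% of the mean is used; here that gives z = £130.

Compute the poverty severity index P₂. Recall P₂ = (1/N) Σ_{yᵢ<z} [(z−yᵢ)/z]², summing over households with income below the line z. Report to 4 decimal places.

0.1006

Poor units: £60, £70 (q = 2 of N = 5).
Shortfall ratios: (130−60)/130 = 0.5385; (130−70)/130 = 0.4615.
Squared: 0.2899; 0.2130.
Sum = 0.502959; P₂ = 0.502959 / 5 = 0.1006.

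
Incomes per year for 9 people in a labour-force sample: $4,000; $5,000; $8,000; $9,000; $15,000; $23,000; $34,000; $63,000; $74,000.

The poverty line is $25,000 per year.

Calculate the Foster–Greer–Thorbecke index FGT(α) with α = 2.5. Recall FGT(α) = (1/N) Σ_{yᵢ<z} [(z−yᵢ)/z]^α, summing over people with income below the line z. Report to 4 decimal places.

Below z: $4,000, $5,000, $8,000, $9,000, $15,000, $23,000 (q = 6 of N = 9).
Normalized shortfalls: (25000−4000)/25000 = 0.8400; (25000−5000)/25000 = 0.8000; (25000−8000)/25000 = 0.6800; (25000−9000)/25000 = 0.6400; (25000−15000)/25000 = 0.4000; (25000−23000)/25000 = 0.0800.
Raised to α = 2.5: 0.64669; 0.57243; 0.38130; 0.32768; 0.10119; 0.00181.
Sum = 2.031114; FGT(2.5) = 2.031114 / 9 = 0.2257.

0.2257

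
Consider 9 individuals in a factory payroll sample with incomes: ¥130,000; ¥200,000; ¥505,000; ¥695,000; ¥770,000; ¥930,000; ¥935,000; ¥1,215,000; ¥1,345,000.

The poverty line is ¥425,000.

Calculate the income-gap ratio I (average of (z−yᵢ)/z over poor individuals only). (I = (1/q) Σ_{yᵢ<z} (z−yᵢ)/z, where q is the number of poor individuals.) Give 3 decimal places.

Incomes under z: ¥130,000, ¥200,000 (q = 2 of N = 9).
Relative gaps: 0.6941, 0.5294; sum = 1.223529.
I averages over the q = 2 poor units only: 1.223529 / 2 = 0.612.

0.612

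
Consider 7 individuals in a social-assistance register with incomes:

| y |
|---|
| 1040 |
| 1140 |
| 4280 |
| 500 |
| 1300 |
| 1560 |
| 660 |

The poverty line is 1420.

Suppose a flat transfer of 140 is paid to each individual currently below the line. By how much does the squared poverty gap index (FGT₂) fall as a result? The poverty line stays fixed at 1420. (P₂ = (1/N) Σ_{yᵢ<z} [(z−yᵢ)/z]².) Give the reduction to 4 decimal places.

Before: below the line — 500, 660, 1040, 1140, 1300; squared poverty gap index (FGT₂) = 0.117692.
After the 140 transfer: below the line — 640, 800, 1180, 1280; squared poverty gap index (FGT₂) = 0.075807.
Reduction = 0.117692 − 0.075807 = 0.0419.

0.0419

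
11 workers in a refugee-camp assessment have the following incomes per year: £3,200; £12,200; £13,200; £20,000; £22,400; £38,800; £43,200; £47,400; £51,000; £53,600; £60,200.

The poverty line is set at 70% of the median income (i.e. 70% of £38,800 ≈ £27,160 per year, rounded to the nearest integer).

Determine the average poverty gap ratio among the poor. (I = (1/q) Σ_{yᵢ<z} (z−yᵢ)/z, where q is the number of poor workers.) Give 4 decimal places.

0.4772

Below the line: £3,200, £12,200, £13,200, £20,000, £22,400 (q = 5 of N = 11).
Shortfall ratios (z−y)/z: 0.8822, 0.5508, 0.5140, 0.2636, 0.1753; sum = 2.385862.
I averages over the q = 5 poor units only: 2.385862 / 5 = 0.4772.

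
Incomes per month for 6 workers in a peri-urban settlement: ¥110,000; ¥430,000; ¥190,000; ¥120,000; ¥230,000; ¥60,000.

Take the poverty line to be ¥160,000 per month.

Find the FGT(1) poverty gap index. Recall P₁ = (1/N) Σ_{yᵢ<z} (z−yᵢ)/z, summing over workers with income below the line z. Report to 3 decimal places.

Below the line: ¥60,000, ¥110,000, ¥120,000 (q = 3 of N = 6).
Normalized shortfalls: (160000−60000)/160000 = 0.6250; (160000−110000)/160000 = 0.3125; (160000−120000)/160000 = 0.2500.
Sum of shortfalls = 1.187500; P₁ averages over all N: 1.187500 / 6 = 0.198.

0.198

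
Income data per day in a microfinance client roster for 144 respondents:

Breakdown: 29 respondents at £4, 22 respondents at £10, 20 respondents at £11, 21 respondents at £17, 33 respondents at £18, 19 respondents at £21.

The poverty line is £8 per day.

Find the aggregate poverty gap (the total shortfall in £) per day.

£116

Below z: 29×£4 (q = 29 of N = 144).
Individual gaps: 29×(8−4) = 116.
Aggregate gap = £116.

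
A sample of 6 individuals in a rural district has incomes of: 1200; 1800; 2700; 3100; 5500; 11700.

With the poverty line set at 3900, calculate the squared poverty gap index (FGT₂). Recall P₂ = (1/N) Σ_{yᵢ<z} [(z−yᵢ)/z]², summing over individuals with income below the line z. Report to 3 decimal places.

Poor units: 1200, 1800, 2700, 3100 (q = 4 of N = 6).
Shortfall ratios: (3900−1200)/3900 = 0.6923; (3900−1800)/3900 = 0.5385; (3900−2700)/3900 = 0.3077; (3900−3100)/3900 = 0.2051.
Squared: 0.4793; 0.2899; 0.0947; 0.0421.
Sum = 0.905983; P₂ = 0.905983 / 6 = 0.151.

0.151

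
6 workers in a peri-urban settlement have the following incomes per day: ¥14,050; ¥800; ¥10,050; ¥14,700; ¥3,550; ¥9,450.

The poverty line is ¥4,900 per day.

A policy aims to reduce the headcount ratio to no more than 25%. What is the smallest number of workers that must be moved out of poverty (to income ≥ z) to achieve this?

1

2 of the 6 workers are poor, so H = 2/6 = 0.333.
A headcount ratio of at most 25% allows at most ⌊0.25 × 6⌋ = 1 poor workers.
So at least 2 − 1 = 1 must be lifted.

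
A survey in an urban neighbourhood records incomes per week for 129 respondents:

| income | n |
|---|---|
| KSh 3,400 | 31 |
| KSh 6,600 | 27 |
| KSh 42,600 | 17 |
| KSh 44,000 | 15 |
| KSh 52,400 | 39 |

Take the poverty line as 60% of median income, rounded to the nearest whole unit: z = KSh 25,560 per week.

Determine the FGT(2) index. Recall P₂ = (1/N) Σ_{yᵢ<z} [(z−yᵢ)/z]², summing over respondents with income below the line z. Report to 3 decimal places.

Below the line: 31×KSh 3,400, 27×KSh 6,600 (q = 58 of N = 129).
Shortfall ratios: (25560−3400)/25560 = 0.8670 (×31); (25560−6600)/25560 = 0.7418 (×27).
Squared: 0.7517 (×31); 0.5502 (×27).
Sum = 38.157842; P₂ = 38.157842 / 129 = 0.296.

0.296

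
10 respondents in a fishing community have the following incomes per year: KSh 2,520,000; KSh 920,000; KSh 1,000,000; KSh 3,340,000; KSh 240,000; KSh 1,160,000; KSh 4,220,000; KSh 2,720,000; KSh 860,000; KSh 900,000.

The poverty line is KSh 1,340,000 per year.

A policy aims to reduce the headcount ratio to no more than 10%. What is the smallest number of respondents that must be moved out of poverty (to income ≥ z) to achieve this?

5

Currently q = 6 of N = 10 are below the line (H = 0.600).
A headcount ratio of at most 10% allows at most ⌊0.10 × 10⌋ = 1 poor respondents.
So at least 6 − 1 = 5 must be lifted.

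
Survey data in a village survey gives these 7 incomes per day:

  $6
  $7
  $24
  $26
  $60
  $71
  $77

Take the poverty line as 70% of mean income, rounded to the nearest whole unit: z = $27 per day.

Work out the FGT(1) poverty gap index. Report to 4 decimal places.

0.2381

Below the line: $6, $7, $24, $26 (q = 4 of N = 7).
Shortfall ratios: (27−6)/27 = 0.7778; (27−7)/27 = 0.7407; (27−24)/27 = 0.1111; (27−26)/27 = 0.0370.
Sum of shortfalls = 1.666667; P₁ averages over all N: 1.666667 / 7 = 0.2381.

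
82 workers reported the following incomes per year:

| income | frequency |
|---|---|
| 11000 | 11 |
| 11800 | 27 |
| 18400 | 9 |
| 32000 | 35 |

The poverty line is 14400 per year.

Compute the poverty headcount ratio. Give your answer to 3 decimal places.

38 of the 82 workers have income below 14400.
H = 38/82 = 0.463.

0.463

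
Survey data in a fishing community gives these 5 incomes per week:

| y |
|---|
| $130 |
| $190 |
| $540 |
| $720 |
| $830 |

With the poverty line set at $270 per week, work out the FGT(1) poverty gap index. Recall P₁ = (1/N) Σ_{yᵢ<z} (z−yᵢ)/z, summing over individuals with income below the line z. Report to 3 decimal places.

0.163

Incomes under z: $130, $190 (q = 2 of N = 5).
Gap ratios (z−y)/z: (270−130)/270 = 0.5185; (270−190)/270 = 0.2963.
Σ = 0.814815. Dividing by the full population N = 5 gives P₁ = 0.163.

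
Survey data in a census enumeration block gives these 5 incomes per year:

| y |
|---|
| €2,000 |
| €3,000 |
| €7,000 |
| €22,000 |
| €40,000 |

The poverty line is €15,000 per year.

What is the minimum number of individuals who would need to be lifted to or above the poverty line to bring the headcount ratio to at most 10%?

3

3 of the 5 individuals are poor, so H = 3/5 = 0.600.
A headcount ratio of at most 10% allows at most ⌊0.10 × 5⌋ = 0 poor individuals.
So at least 3 − 0 = 3 must be lifted.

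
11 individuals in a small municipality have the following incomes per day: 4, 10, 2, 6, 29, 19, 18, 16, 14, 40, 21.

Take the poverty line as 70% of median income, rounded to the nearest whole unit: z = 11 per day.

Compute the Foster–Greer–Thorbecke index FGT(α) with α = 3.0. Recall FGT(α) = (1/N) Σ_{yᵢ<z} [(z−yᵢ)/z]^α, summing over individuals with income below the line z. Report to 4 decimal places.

Below z: 2, 4, 6, 10 (q = 4 of N = 11).
Normalized shortfalls: (11−2)/11 = 0.8182; (11−4)/11 = 0.6364; (11−6)/11 = 0.4545; (11−10)/11 = 0.0909.
Raised to α = 3.0: 0.54771; 0.25770; 0.09391; 0.00075.
Sum = 0.900075; FGT(3.0) = 0.900075 / 11 = 0.0818.

0.0818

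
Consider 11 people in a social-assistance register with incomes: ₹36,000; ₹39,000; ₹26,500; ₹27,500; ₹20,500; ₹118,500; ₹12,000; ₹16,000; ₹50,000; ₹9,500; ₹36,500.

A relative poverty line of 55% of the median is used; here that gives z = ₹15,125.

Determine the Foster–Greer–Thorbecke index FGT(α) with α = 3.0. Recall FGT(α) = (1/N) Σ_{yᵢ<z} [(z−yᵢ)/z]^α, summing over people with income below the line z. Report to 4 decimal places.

Below z: ₹9,500, ₹12,000 (q = 2 of N = 11).
Normalized shortfalls: (15125−9500)/15125 = 0.3719; (15125−12000)/15125 = 0.2066.
Raised to α = 3.0: 0.05144; 0.00882.
Sum = 0.060258; FGT(3.0) = 0.060258 / 11 = 0.0055.

0.0055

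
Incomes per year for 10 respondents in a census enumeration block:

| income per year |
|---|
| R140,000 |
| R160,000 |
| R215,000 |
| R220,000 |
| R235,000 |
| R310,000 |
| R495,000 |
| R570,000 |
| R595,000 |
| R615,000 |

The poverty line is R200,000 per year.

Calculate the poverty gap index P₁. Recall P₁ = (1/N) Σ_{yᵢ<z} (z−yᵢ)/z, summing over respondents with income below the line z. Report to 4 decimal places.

0.0500

Below z: R140,000, R160,000 (q = 2 of N = 10).
Gap ratios (z−y)/z: (200000−140000)/200000 = 0.3000; (200000−160000)/200000 = 0.2000.
Sum of shortfalls = 0.500000; P₁ averages over all N: 0.500000 / 10 = 0.0500.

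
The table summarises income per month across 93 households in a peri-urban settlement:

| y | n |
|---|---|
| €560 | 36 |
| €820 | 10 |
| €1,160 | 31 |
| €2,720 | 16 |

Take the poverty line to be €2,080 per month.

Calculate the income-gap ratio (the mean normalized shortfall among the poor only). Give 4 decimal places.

Below z: 36×€560, 10×€820, 31×€1,160 (q = 77 of N = 93).
Relative gaps: 0.7308 (×36), 0.6058 (×10), 0.4423 (×31); sum = 46.076923.
I averages over the q = 77 poor units only: 46.076923 / 77 = 0.5984.

0.5984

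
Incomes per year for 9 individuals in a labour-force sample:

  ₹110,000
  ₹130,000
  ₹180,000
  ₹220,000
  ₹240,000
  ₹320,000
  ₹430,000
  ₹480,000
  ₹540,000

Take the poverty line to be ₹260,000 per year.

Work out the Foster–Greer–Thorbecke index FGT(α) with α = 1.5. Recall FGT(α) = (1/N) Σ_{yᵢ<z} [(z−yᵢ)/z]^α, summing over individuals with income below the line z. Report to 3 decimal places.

Below the line: ₹110,000, ₹130,000, ₹180,000, ₹220,000, ₹240,000 (q = 5 of N = 9).
Gap ratios (z−y)/z: (260000−110000)/260000 = 0.5769; (260000−130000)/260000 = 0.5000; (260000−180000)/260000 = 0.3077; (260000−220000)/260000 = 0.1538; (260000−240000)/260000 = 0.0769.
Raised to α = 1.5: 0.43820; 0.35355; 0.17068; 0.06034; 0.02133.
Sum = 1.044113; FGT(1.5) = 1.044113 / 9 = 0.116.

0.116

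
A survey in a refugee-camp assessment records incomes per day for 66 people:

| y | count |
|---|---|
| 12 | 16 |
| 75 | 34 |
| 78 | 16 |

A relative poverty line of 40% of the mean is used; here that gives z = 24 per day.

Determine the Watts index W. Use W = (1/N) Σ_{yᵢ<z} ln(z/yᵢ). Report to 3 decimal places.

Poor units: 16×12 (q = 16 of N = 66).
Log shortfalls: ln(24/12) = 0.6931 (×16).
W = 11.090355 / 66 = 0.168.

0.168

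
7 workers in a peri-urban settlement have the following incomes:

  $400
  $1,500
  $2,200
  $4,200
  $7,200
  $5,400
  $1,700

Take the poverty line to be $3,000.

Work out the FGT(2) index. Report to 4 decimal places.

0.1800

Incomes under z: $400, $1,500, $1,700, $2,200 (q = 4 of N = 7).
Shortfall ratios: (3000−400)/3000 = 0.8667; (3000−1500)/3000 = 0.5000; (3000−1700)/3000 = 0.4333; (3000−2200)/3000 = 0.2667.
Squared: 0.7511; 0.2500; 0.1878; 0.0711.
Sum = 1.260000; P₂ = 1.260000 / 7 = 0.1800.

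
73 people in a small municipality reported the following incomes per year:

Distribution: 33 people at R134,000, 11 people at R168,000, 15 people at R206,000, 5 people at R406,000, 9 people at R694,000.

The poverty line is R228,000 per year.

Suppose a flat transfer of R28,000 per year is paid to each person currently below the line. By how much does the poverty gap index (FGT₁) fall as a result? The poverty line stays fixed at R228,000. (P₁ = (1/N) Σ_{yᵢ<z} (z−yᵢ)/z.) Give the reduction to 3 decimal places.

0.094

Before: below the line — 33×R134,000, 11×R168,000, 15×R206,000; poverty gap index (FGT₁) = 0.24585.
After the R28,000 transfer: below the line — 33×R162,000, 11×R196,000; poverty gap index (FGT₁) = 0.15201.
Reduction = 0.24585 − 0.15201 = 0.094.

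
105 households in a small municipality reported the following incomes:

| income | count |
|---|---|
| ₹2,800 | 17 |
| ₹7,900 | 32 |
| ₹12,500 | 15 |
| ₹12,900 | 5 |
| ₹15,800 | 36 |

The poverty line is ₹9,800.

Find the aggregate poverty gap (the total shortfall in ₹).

₹179,800

Poor units: 17×₹2,800, 32×₹7,900 (q = 49 of N = 105).
Individual gaps: 17×(9800−2800) = 119000; 32×(9800−7900) = 60800.
Aggregate gap = ₹179,800.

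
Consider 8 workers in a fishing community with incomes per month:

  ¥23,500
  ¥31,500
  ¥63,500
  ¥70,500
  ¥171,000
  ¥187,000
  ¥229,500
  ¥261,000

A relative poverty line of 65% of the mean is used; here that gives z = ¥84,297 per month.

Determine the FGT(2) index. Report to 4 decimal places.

0.1250

Below z: ¥23,500, ¥31,500, ¥63,500, ¥70,500 (q = 4 of N = 8).
Relative gaps: (84297−23500)/84297 = 0.7212; (84297−31500)/84297 = 0.6263; (84297−63500)/84297 = 0.2467; (84297−70500)/84297 = 0.1637.
Squared: 0.5202; 0.3923; 0.0609; 0.0268.
Sum = 1.000097; P₂ = 1.000097 / 8 = 0.1250.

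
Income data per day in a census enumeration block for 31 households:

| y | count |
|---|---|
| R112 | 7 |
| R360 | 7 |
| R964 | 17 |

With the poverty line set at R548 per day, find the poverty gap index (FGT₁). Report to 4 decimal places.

Below the line: 7×R112, 7×R360 (q = 14 of N = 31).
Relative gaps: (548−112)/548 = 0.7956 (×7); (548−360)/548 = 0.3431 (×7).
Σ = 7.970803. Dividing by the full population N = 31 gives P₁ = 0.2571.

0.2571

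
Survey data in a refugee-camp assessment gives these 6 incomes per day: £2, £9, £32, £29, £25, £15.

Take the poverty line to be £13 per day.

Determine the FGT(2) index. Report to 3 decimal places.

Incomes under z: £2, £9 (q = 2 of N = 6).
Normalized shortfalls: (13−2)/13 = 0.8462; (13−9)/13 = 0.3077.
Squared: 0.7160; 0.0947.
Sum = 0.810651; P₂ = 0.810651 / 6 = 0.135.

0.135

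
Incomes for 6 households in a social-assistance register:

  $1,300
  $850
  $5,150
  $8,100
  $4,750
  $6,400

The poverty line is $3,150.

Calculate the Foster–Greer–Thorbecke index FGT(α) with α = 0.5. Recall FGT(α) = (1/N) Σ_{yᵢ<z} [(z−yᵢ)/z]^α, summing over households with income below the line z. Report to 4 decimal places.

Below z: $850, $1,300 (q = 2 of N = 6).
Shortfall ratios: (3150−850)/3150 = 0.7302; (3150−1300)/3150 = 0.5873.
Raised to α = 0.5: 0.85449; 0.76636.
Sum = 1.620849; FGT(0.5) = 1.620849 / 6 = 0.2701.

0.2701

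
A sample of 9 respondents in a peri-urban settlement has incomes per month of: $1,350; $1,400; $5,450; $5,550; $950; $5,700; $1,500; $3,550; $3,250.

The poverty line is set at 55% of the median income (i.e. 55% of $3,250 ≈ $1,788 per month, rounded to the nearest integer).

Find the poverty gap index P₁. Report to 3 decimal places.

0.121

Below the line: $950, $1,350, $1,400, $1,500 (q = 4 of N = 9).
Gap ratios (z−y)/z: (1788−950)/1788 = 0.4687; (1788−1350)/1788 = 0.2450; (1788−1400)/1788 = 0.2170; (1788−1500)/1788 = 0.1611.
Sum of shortfalls = 1.091723; P₁ averages over all N: 1.091723 / 9 = 0.121.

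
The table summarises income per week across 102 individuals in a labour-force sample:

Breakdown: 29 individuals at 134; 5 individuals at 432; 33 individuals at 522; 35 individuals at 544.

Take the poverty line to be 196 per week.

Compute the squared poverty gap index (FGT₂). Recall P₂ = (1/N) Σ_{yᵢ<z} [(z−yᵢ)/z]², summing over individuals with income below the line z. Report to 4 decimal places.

Poor units: 29×134 (q = 29 of N = 102).
Relative gaps: (196−134)/196 = 0.3163 (×29).
Squared: 0.1001 (×29).
Sum = 2.901812; P₂ = 2.901812 / 102 = 0.0284.

0.0284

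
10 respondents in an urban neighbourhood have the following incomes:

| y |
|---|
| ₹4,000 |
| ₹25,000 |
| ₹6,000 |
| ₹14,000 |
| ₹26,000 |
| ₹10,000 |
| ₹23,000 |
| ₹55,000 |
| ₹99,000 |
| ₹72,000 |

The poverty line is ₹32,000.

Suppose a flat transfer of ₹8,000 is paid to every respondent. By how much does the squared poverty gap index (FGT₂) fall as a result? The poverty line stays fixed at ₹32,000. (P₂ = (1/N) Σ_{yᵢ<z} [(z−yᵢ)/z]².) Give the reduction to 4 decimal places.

Before: below the line — ₹4,000, ₹6,000, ₹10,000, ₹14,000, ₹23,000, ₹25,000, ₹26,000; squared poverty gap index (FGT₂) = 0.237695.
After the ₹8,000 transfer: below the line — ₹12,000, ₹14,000, ₹18,000, ₹22,000, ₹31,000; squared poverty gap index (FGT₂) = 0.099707.
Reduction = 0.237695 − 0.099707 = 0.1380.

0.1380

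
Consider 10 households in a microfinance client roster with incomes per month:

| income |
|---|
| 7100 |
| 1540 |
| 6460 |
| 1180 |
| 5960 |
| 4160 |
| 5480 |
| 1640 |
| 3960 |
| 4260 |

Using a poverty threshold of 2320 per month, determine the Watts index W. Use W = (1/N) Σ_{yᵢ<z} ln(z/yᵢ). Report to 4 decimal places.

0.1433

Below the line: 1180, 1540, 1640 (q = 3 of N = 10).
Log shortfalls: ln(2320/1180) = 0.6761; ln(2320/1540) = 0.4098; ln(2320/1640) = 0.3469.
W = 1.432708 / 10 = 0.1433.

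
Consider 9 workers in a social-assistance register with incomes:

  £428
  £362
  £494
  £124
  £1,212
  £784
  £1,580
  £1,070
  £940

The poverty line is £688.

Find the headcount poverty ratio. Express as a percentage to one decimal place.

44.4%

4 of the 9 workers have income below £688.
H = 4/9 = 44.4%.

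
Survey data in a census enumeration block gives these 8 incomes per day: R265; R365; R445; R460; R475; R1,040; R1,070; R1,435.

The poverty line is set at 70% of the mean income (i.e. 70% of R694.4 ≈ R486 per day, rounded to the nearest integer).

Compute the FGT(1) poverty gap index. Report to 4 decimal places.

Poor units: R265, R365, R445, R460, R475 (q = 5 of N = 8).
Relative gaps: (486−265)/486 = 0.4547; (486−365)/486 = 0.2490; (486−445)/486 = 0.0844; (486−460)/486 = 0.0535; (486−475)/486 = 0.0226.
Sum of shortfalls = 0.864198; P₁ averages over all N: 0.864198 / 8 = 0.1080.

0.1080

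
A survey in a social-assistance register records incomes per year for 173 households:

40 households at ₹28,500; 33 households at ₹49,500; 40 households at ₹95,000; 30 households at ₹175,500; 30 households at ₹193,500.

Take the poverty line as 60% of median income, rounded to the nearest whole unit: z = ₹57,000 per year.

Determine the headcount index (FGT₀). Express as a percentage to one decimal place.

73 of the 173 households have income below ₹57,000.
H = 73/173 = 42.2%.

42.2%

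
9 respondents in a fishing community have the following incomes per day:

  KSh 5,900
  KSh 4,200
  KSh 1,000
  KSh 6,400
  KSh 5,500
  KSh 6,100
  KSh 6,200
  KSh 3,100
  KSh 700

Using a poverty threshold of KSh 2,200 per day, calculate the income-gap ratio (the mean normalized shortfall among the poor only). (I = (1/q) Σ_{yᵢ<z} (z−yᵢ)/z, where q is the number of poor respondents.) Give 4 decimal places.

0.6136

Below z: KSh 700, KSh 1,000 (q = 2 of N = 9).
Relative gaps: 0.6818, 0.5455; sum = 1.227273.
I averages over the q = 2 poor units only: 1.227273 / 2 = 0.6136.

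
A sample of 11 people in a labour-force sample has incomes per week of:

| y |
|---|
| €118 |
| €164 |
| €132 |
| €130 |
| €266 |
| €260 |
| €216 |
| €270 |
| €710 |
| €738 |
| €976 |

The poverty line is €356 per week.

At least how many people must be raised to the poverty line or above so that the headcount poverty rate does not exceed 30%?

Currently q = 8 of N = 11 are below the line (H = 0.727).
A headcount ratio of at most 30% allows at most ⌊0.30 × 11⌋ = 3 poor people.
So at least 8 − 3 = 5 must be lifted.

5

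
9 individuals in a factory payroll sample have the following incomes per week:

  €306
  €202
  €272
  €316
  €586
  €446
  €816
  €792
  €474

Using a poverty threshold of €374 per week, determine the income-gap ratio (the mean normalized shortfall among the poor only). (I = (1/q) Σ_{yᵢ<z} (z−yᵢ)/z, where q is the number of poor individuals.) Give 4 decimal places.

0.2674

Below the line: €202, €272, €306, €316 (q = 4 of N = 9).
Shortfall ratios (z−y)/z: 0.4599, 0.2727, 0.1818, 0.1551; sum = 1.069519.
The income-gap ratio divides by q (the poor only): 1.069519 / 4 = 0.2674.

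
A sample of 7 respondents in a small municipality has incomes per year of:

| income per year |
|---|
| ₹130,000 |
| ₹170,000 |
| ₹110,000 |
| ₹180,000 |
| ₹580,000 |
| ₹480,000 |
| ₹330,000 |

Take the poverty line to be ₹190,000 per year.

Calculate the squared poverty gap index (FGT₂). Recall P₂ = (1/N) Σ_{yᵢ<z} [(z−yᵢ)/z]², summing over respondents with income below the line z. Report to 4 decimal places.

0.0416

Below the line: ₹110,000, ₹130,000, ₹170,000, ₹180,000 (q = 4 of N = 7).
Gap ratios (z−y)/z: (190000−110000)/190000 = 0.4211; (190000−130000)/190000 = 0.3158; (190000−170000)/190000 = 0.1053; (190000−180000)/190000 = 0.0526.
Squared: 0.1773; 0.0997; 0.0111; 0.0028.
Sum = 0.290859; P₂ = 0.290859 / 7 = 0.0416.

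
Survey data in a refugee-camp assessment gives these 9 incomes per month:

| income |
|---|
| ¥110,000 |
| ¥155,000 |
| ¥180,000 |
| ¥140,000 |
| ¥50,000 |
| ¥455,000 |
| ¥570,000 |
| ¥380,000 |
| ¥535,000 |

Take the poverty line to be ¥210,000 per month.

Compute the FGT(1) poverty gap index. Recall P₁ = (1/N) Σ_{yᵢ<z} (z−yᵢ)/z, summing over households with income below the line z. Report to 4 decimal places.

Below the line: ¥50,000, ¥110,000, ¥140,000, ¥155,000, ¥180,000 (q = 5 of N = 9).
Normalized shortfalls: (210000−50000)/210000 = 0.7619; (210000−110000)/210000 = 0.4762; (210000−140000)/210000 = 0.3333; (210000−155000)/210000 = 0.2619; (210000−180000)/210000 = 0.1429.
Σ = 1.976190. Dividing by the full population N = 9 gives P₁ = 0.2196.

0.2196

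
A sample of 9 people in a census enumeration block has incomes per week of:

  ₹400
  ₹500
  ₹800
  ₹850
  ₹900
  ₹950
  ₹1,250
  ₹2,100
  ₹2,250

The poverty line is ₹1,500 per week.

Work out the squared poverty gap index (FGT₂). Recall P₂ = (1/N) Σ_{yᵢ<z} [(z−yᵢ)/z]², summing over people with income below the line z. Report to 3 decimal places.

0.190

Incomes under z: ₹400, ₹500, ₹800, ₹850, ₹900, ₹950, ₹1,250 (q = 7 of N = 9).
Relative gaps: (1500−400)/1500 = 0.7333; (1500−500)/1500 = 0.6667; (1500−800)/1500 = 0.4667; (1500−850)/1500 = 0.4333; (1500−900)/1500 = 0.4000; (1500−950)/1500 = 0.3667; (1500−1250)/1500 = 0.1667.
Squared: 0.5378; 0.4444; 0.2178; 0.1878; 0.1600; 0.1344; 0.0278.
Sum = 1.710000; P₂ = 1.710000 / 9 = 0.190.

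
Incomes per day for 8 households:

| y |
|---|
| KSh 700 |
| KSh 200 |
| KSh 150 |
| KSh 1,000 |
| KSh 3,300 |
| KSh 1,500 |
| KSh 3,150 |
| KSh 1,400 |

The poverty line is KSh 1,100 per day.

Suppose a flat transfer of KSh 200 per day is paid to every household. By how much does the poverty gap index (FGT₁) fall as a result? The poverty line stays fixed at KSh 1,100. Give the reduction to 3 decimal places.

0.080

Before: below the line — KSh 150, KSh 200, KSh 700, KSh 1,000; poverty gap index (FGT₁) = 0.26705.
After the KSh 200 transfer: below the line — KSh 350, KSh 400, KSh 900; poverty gap index (FGT₁) = 0.18750.
Reduction = 0.26705 − 0.18750 = 0.080.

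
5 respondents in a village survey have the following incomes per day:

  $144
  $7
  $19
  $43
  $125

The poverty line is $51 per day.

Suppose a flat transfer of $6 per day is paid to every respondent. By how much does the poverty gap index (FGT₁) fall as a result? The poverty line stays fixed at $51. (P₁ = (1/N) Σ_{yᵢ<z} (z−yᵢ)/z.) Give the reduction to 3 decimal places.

0.071

Before: below the line — $7, $19, $43; poverty gap index (FGT₁) = 0.32941.
After the $6 transfer: below the line — $13, $25, $49; poverty gap index (FGT₁) = 0.25882.
Reduction = 0.32941 − 0.25882 = 0.071.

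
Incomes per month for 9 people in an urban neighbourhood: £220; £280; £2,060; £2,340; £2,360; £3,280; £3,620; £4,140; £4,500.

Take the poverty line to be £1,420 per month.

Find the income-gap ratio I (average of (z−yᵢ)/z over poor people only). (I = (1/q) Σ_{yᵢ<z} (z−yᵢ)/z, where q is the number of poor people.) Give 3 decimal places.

Below the line: £220, £280 (q = 2 of N = 9).
Relative gaps: 0.8451, 0.8028; sum = 1.647887.
The income-gap ratio divides by q (the poor only): 1.647887 / 2 = 0.824.

0.824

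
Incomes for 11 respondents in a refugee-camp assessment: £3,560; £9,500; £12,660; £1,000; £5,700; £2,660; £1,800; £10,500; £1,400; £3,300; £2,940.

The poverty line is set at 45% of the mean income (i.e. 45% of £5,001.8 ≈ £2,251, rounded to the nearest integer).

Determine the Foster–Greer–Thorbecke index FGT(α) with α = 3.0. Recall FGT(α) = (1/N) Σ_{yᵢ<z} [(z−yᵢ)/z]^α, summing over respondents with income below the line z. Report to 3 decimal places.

Incomes under z: £1,000, £1,400, £1,800 (q = 3 of N = 11).
Relative gaps: (2251−1000)/2251 = 0.5558; (2251−1400)/2251 = 0.3781; (2251−1800)/2251 = 0.2004.
Raised to α = 3.0: 0.17165; 0.05403; 0.00804.
Sum = 0.233727; FGT(3.0) = 0.233727 / 11 = 0.021.

0.021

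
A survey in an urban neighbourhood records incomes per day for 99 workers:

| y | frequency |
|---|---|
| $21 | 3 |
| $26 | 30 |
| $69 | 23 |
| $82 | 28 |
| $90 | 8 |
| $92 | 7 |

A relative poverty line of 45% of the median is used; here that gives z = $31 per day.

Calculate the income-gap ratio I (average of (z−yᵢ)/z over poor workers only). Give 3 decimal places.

0.176

Poor units: 3×$21, 30×$26 (q = 33 of N = 99).
Relative gaps: 0.3226 (×3), 0.1613 (×30); sum = 5.806452.
The income-gap ratio divides by q (the poor only): 5.806452 / 33 = 0.176.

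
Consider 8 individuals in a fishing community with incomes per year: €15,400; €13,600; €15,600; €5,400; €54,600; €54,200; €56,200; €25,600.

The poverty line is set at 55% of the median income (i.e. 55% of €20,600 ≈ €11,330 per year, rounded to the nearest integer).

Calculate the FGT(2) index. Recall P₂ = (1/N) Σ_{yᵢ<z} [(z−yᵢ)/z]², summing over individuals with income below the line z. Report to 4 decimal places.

0.0342

Poor units: €5,400 (q = 1 of N = 8).
Normalized shortfalls: (11330−5400)/11330 = 0.5234.
Squared: 0.2739.
Sum = 0.273936; P₂ = 0.273936 / 8 = 0.0342.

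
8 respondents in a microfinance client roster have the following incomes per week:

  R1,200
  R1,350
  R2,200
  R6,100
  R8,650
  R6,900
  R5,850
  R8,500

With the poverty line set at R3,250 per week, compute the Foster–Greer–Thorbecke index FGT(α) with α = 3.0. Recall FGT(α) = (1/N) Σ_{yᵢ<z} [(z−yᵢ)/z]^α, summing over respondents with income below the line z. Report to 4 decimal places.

Below z: R1,200, R1,350, R2,200 (q = 3 of N = 8).
Shortfall ratios: (3250−1200)/3250 = 0.6308; (3250−1350)/3250 = 0.5846; (3250−2200)/3250 = 0.3231.
Raised to α = 3.0: 0.25096; 0.19981; 0.03372.
Sum = 0.484493; FGT(3.0) = 0.484493 / 8 = 0.0606.

0.0606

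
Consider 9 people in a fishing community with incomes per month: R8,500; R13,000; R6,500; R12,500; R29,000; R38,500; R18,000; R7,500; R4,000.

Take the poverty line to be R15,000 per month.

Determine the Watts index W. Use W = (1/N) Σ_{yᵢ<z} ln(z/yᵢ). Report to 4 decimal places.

0.4161

Incomes under z: R4,000, R6,500, R7,500, R8,500, R12,500, R13,000 (q = 6 of N = 9).
Log shortfalls: ln(15000/4000) = 1.3218; ln(15000/6500) = 0.8362; ln(15000/7500) = 0.6931; ln(15000/8500) = 0.5680; ln(15000/12500) = 0.1823; ln(15000/13000) = 0.1431.
W = 3.744557 / 9 = 0.4161.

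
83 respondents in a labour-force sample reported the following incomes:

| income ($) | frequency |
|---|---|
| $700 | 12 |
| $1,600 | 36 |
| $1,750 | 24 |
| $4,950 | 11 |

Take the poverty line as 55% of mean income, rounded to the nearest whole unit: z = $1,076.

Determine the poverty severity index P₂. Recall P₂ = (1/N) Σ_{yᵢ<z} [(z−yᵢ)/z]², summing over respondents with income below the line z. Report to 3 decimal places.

0.018

Poor units: 12×$700 (q = 12 of N = 83).
Normalized shortfalls: (1076−700)/1076 = 0.3494 (×12).
Squared: 0.1221 (×12).
Sum = 1.465320; P₂ = 1.465320 / 83 = 0.018.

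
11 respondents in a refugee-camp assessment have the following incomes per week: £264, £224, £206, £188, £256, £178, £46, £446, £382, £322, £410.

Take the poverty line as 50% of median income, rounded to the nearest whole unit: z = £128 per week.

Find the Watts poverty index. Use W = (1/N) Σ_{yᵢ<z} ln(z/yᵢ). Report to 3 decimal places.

Below z: £46 (q = 1 of N = 11).
Log gaps: ln(128/46) = 1.0234.
W = 1.023389 / 11 = 0.093.

0.093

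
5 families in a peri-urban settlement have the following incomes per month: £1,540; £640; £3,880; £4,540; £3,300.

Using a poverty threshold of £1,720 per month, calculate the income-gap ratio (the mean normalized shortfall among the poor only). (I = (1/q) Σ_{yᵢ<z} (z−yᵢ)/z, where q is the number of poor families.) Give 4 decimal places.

Below the line: £640, £1,540 (q = 2 of N = 5).
Shortfall ratios (z−y)/z: 0.6279, 0.1047; sum = 0.732558.
I averages over the q = 2 poor units only: 0.732558 / 2 = 0.3663.

0.3663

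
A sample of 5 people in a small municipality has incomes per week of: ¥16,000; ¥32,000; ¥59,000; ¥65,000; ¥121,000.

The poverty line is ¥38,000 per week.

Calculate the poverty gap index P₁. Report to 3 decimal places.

0.147

Incomes under z: ¥16,000, ¥32,000 (q = 2 of N = 5).
Shortfall ratios: (38000−16000)/38000 = 0.5789; (38000−32000)/38000 = 0.1579.
Sum of shortfalls = 0.736842; P₁ averages over all N: 0.736842 / 5 = 0.147.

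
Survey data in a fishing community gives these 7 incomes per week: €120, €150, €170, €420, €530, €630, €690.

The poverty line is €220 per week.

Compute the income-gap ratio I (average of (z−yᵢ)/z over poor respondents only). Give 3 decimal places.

Below z: €120, €150, €170 (q = 3 of N = 7).
Shortfall ratios (z−y)/z: 0.4545, 0.3182, 0.2273; sum = 1.000000.
The income-gap ratio divides by q (the poor only): 1.000000 / 3 = 0.333.

0.333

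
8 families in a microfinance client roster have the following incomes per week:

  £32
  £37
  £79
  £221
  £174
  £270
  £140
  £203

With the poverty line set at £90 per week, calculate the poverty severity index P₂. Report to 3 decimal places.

Poor units: £32, £37, £79 (q = 3 of N = 8).
Gap ratios (z−y)/z: (90−32)/90 = 0.6444; (90−37)/90 = 0.5889; (90−79)/90 = 0.1222.
Squared: 0.4153; 0.3468; 0.0149.
Sum = 0.777037; P₂ = 0.777037 / 8 = 0.097.

0.097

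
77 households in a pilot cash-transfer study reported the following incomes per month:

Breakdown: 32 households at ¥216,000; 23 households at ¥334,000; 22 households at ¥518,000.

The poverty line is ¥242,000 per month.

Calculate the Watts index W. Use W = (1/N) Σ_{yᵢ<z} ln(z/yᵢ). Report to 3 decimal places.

0.047

Below the line: 32×¥216,000 (q = 32 of N = 77).
Log gaps: ln(242000/216000) = 0.1137 (×32).
W = 3.637098 / 77 = 0.047.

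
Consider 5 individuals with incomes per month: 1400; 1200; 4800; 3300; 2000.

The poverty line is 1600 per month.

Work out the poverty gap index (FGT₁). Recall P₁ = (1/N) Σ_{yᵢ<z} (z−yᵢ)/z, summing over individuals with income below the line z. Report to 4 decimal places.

Poor units: 1200, 1400 (q = 2 of N = 5).
Relative gaps: (1600−1200)/1600 = 0.2500; (1600−1400)/1600 = 0.1250.
Σ = 0.375000. Dividing by the full population N = 5 gives P₁ = 0.0750.

0.0750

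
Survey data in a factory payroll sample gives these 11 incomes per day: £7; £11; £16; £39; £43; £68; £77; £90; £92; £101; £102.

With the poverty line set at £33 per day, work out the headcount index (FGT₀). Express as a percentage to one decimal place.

3 of the 11 families have income below £33.
H = 3/11 = 27.3%.

27.3%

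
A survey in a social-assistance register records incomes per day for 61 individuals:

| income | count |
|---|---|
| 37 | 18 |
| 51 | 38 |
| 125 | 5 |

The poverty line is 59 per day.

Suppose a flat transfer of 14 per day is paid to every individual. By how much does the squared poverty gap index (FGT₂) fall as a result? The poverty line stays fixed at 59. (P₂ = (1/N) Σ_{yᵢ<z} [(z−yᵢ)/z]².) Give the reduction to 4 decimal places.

0.0471

Before: below the line — 18×37, 38×51; squared poverty gap index (FGT₂) = 0.052482.
After the 14 transfer: below the line — 18×51; squared poverty gap index (FGT₂) = 0.005425.
Reduction = 0.052482 − 0.005425 = 0.0471.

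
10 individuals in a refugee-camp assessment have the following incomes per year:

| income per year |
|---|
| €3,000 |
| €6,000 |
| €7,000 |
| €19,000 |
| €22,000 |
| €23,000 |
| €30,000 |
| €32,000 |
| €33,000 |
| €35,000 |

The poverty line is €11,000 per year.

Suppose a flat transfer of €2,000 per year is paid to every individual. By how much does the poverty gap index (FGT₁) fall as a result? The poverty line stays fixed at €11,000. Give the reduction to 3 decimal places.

Before: below the line — €3,000, €6,000, €7,000; poverty gap index (FGT₁) = 0.15455.
After the €2,000 transfer: below the line — €5,000, €8,000, €9,000; poverty gap index (FGT₁) = 0.10000.
Reduction = 0.15455 − 0.10000 = 0.055.

0.055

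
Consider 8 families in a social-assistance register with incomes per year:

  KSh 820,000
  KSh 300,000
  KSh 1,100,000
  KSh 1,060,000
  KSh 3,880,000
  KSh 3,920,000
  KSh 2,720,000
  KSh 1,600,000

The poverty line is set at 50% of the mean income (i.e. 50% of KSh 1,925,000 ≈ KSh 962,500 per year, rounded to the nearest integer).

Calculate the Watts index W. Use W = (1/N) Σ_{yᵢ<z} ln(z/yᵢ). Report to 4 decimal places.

Below z: KSh 300,000, KSh 820,000 (q = 2 of N = 8).
Log shortfalls: ln(962500/300000) = 1.1658; ln(962500/820000) = 0.1602.
W = 1.325981 / 8 = 0.1657.

0.1657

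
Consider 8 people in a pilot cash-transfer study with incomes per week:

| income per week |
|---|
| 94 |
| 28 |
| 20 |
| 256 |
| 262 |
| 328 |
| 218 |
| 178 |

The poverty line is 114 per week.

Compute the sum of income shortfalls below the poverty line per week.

Below z: 20, 28, 94 (q = 3 of N = 8).
Individual gaps: 114−20 = 94; 114−28 = 86; 114−94 = 20.
Aggregate gap = 200.

200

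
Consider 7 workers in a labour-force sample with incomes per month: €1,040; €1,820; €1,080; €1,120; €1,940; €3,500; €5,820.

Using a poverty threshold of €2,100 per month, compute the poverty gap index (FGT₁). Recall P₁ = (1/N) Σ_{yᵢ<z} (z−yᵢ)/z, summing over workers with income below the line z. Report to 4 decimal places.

Below the line: €1,040, €1,080, €1,120, €1,820, €1,940 (q = 5 of N = 7).
Normalized shortfalls: (2100−1040)/2100 = 0.5048; (2100−1080)/2100 = 0.4857; (2100−1120)/2100 = 0.4667; (2100−1820)/2100 = 0.1333; (2100−1940)/2100 = 0.0762.
Sum of shortfalls = 1.666667; P₁ averages over all N: 1.666667 / 7 = 0.2381.

0.2381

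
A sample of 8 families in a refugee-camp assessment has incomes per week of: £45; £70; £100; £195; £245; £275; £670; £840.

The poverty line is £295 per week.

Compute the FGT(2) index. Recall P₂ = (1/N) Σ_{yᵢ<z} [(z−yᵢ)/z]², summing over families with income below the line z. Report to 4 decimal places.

Below z: £45, £70, £100, £195, £245, £275 (q = 6 of N = 8).
Shortfall ratios: (295−45)/295 = 0.8475; (295−70)/295 = 0.7627; (295−100)/295 = 0.6610; (295−195)/295 = 0.3390; (295−245)/295 = 0.1695; (295−275)/295 = 0.0678.
Squared: 0.7182; 0.5817; 0.4369; 0.1149; 0.0287; 0.0046.
Sum = 1.885090; P₂ = 1.885090 / 8 = 0.2356.

0.2356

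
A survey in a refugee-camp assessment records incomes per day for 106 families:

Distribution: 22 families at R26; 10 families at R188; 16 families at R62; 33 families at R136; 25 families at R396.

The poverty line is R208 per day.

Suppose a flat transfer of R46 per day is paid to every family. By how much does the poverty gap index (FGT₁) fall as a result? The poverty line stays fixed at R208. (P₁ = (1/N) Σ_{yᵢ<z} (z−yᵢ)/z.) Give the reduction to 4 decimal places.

0.1572

Before: below the line — 22×R26, 16×R62, 33×R136, 10×R188; poverty gap index (FGT₁) = 0.404390.
After the R46 transfer: below the line — 22×R72, 16×R108, 33×R182; poverty gap index (FGT₁) = 0.247188.
Reduction = 0.404390 − 0.247188 = 0.1572.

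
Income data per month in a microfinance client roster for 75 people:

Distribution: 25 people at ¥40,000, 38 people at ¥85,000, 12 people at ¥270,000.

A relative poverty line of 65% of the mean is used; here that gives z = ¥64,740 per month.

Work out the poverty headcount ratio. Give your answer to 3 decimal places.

25 of the 75 people have income below ¥64,740.
H = 25/75 = 0.333.

0.333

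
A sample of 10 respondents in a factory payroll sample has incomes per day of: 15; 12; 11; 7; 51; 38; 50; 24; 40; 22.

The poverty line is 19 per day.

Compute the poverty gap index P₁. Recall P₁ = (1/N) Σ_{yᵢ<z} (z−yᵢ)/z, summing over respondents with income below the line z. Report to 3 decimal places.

0.163

Below the line: 7, 11, 12, 15 (q = 4 of N = 10).
Normalized shortfalls: (19−7)/19 = 0.6316; (19−11)/19 = 0.4211; (19−12)/19 = 0.3684; (19−15)/19 = 0.2105.
Σ = 1.631579. Dividing by the full population N = 10 gives P₁ = 0.163.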